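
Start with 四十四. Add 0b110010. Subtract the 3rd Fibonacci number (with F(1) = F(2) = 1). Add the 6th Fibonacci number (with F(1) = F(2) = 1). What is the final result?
Convert 四十四 (Chinese numeral) → 4×10 + 4 = 44 (decimal)
Start: 44
Convert 0b110010 (binary) → 32 + 16 + 2 = 50 (decimal)
44 + 50 = 94
Convert the 3rd Fibonacci number (with F(1) = F(2) = 1) (Fibonacci index) → 1, 1, 2 → 2 (decimal)
94 - 2 = 92
Convert the 6th Fibonacci number (with F(1) = F(2) = 1) (Fibonacci index) → 1, 1, 2, 3, 5, 8 → 8 (decimal)
92 + 8 = 100
100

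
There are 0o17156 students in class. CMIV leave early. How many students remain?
Convert 0o17156 (octal) → 1×4096 + 7×512 + 1×64 + 5×8 + 6 = 7790 (decimal)
Convert CMIV (Roman numeral) → 900 + 4 = 904 (decimal)
Compute 7790 - 904 = 6886
6886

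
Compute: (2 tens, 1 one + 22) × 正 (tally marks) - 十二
Convert 2 tens, 1 one (place-value notation) → 2×10 + 1 = 21 (decimal)
Convert 正 (tally marks) → 5 (decimal)
Convert 十二 (Chinese numeral) → 1×10 + 2 = 12 (decimal)
Expression in decimal: (21 + 22) × 5 - 12
Parentheses first: 21 + 22 = 43
Multiply: 43 × 5 = 215
Subtract: 215 - 12 = 203
203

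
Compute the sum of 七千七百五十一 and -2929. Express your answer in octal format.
Convert 七千七百五十一 (Chinese numeral) → 7×1000 + 7×100 + 5×10 + 1 = 7751 (decimal)
Compute 7751 + -2929 = 4822
Convert 4822 (decimal) → 4822 = 1×4096 + 1×512 + 3×64 + 2×8 + 6 → 0o11326 (octal)
0o11326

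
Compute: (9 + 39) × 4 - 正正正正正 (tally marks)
Convert 正正正正正 (tally marks) → 5 + 5 + 5 + 5 + 5 = 25 (decimal)
Expression in decimal: (9 + 39) × 4 - 25
Parentheses first: 9 + 39 = 48
Multiply: 48 × 4 = 192
Subtract: 192 - 25 = 167
167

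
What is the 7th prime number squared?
The 7th prime number = 17
Compute 17² = 17 × 17 = 289
289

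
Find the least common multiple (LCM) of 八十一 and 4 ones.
Convert 八十一 (Chinese numeral) → 8×10 + 1 = 81 (decimal)
Convert 4 ones (place-value notation) → 4 (decimal)
Compute lcm(81, 4) = 324
324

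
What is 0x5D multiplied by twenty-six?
Convert 0x5D (hexadecimal) → 5×16 + 13 = 93 (decimal)
Convert twenty-six (English words) → 26 (decimal)
Compute 93 × 26 = 2418
2418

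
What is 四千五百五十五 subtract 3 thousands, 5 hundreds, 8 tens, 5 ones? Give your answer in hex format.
Convert 四千五百五十五 (Chinese numeral) → 4×1000 + 5×100 + 5×10 + 5 = 4555 (decimal)
Convert 3 thousands, 5 hundreds, 8 tens, 5 ones (place-value notation) → 3×1000 + 5×100 + 8×10 + 5 = 3585 (decimal)
Compute 4555 - 3585 = 970
Convert 970 (decimal) → 970 = 3×256 + 12×16 + 10 → 0x3CA (hexadecimal)
0x3CA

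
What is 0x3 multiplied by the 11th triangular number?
Convert 0x3 (hexadecimal) → 3 (decimal)
Convert the 11th triangular number (triangular index) → 11×12/2 = 66 (decimal)
Compute 3 × 66 = 198
198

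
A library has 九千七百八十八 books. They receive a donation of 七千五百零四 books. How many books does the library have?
Convert 九千七百八十八 (Chinese numeral) → 9×1000 + 7×100 + 8×10 + 8 = 9788 (decimal)
Convert 七千五百零四 (Chinese numeral) → 7×1000 + 5×100 + 4 = 7504 (decimal)
Compute 9788 + 7504 = 17292
17292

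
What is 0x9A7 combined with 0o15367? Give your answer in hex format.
Convert 0x9A7 (hexadecimal) → 9×256 + 10×16 + 7 = 2471 (decimal)
Convert 0o15367 (octal) → 1×4096 + 5×512 + 3×64 + 6×8 + 7 = 6903 (decimal)
Compute 2471 + 6903 = 9374
Convert 9374 (decimal) → 9374 = 2×4096 + 4×256 + 9×16 + 14 → 0x249E (hexadecimal)
0x249E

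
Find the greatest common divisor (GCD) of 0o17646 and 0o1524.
Convert 0o17646 (octal) → 1×4096 + 7×512 + 6×64 + 4×8 + 6 = 8102 (decimal)
Convert 0o1524 (octal) → 1×512 + 5×64 + 2×8 + 4 = 852 (decimal)
Compute gcd(8102, 852) = 2
2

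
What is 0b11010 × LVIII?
Convert 0b11010 (binary) → 16 + 8 + 2 = 26 (decimal)
Convert LVIII (Roman numeral) → 50 + 5 + 1 + 1 + 1 = 58 (decimal)
Compute 26 × 58 = 1508
1508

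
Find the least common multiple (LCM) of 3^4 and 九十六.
Convert 3^4 (power) → 81 (decimal)
Convert 九十六 (Chinese numeral) → 9×10 + 6 = 96 (decimal)
Compute lcm(81, 96) = 2592
2592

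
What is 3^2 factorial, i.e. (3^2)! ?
Convert 3^2 (power) → 9 (decimal)
Compute 9! = 362880
362880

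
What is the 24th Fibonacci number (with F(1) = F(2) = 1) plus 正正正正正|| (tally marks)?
The 24th Fibonacci number (with F(1) = F(2) = 1) = 46368
Convert 正正正正正|| (tally marks) → 5 + 5 + 5 + 5 + 5 + 2 = 27 (decimal)
Compute 46368 + 27 = 46395
46395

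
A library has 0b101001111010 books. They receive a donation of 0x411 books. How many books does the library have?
Convert 0b101001111010 (binary) → 2048 + 512 + 64 + 32 + 16 + 8 + 2 = 2682 (decimal)
Convert 0x411 (hexadecimal) → 4×256 + 1×16 + 1 = 1041 (decimal)
Compute 2682 + 1041 = 3723
3723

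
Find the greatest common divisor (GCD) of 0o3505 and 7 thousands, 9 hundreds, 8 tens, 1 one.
Convert 0o3505 (octal) → 3×512 + 5×64 + 5 = 1861 (decimal)
Convert 7 thousands, 9 hundreds, 8 tens, 1 one (place-value notation) → 7×1000 + 9×100 + 8×10 + 1 = 7981 (decimal)
Compute gcd(1861, 7981) = 1
1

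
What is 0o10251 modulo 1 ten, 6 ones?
Convert 0o10251 (octal) → 1×4096 + 2×64 + 5×8 + 1 = 4265 (decimal)
Convert 1 ten, 6 ones (place-value notation) → 1×10 + 6 = 16 (decimal)
Compute 4265 mod 16 = 9
9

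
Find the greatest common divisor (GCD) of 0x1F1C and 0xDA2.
Convert 0x1F1C (hexadecimal) → 1×4096 + 15×256 + 1×16 + 12 = 7964 (decimal)
Convert 0xDA2 (hexadecimal) → 13×256 + 10×16 + 2 = 3490 (decimal)
Compute gcd(7964, 3490) = 2
2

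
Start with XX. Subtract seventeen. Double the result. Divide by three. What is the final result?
Convert XX (Roman numeral) → 10 + 10 = 20 (decimal)
Start: 20
Convert seventeen (English words) → 17 (decimal)
20 - 17 = 3
3 × 2 = 6
Convert three (English words) → 3 (decimal)
6 ÷ 3 = 2
2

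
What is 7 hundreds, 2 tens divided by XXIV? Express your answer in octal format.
Convert 7 hundreds, 2 tens (place-value notation) → 7×100 + 2×10 = 720 (decimal)
Convert XXIV (Roman numeral) → 10 + 10 + 4 = 24 (decimal)
Compute 720 ÷ 24 = 30
Convert 30 (decimal) → 30 = 3×8 + 6 → 0o36 (octal)
0o36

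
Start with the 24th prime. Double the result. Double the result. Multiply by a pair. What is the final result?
Convert the 24th prime (prime index) → 89 (decimal)
Start: 89
89 × 2 = 178
178 × 2 = 356
Convert a pair (colloquial) → 2 (decimal)
356 × 2 = 712
712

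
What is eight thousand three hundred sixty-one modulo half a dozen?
Convert eight thousand three hundred sixty-one (English words) → 8×1000 + 3×100 + 61 = 8361 (decimal)
Convert half a dozen (colloquial) → 6 (decimal)
Compute 8361 mod 6 = 3
3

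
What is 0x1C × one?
Convert 0x1C (hexadecimal) → 1×16 + 12 = 28 (decimal)
Convert one (English words) → 1 (decimal)
Compute 28 × 1 = 28
28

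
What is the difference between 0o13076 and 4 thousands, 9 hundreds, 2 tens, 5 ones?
Convert 0o13076 (octal) → 1×4096 + 3×512 + 7×8 + 6 = 5694 (decimal)
Convert 4 thousands, 9 hundreds, 2 tens, 5 ones (place-value notation) → 4×1000 + 9×100 + 2×10 + 5 = 4925 (decimal)
Difference: |5694 - 4925| = 769
769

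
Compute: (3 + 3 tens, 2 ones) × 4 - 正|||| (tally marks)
Convert 3 tens, 2 ones (place-value notation) → 3×10 + 2 = 32 (decimal)
Convert 正|||| (tally marks) → 5 + 4 = 9 (decimal)
Expression in decimal: (3 + 32) × 4 - 9
Parentheses first: 3 + 32 = 35
Multiply: 35 × 4 = 140
Subtract: 140 - 9 = 131
131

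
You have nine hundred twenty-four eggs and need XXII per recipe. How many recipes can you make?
Convert nine hundred twenty-four (English words) → 9×100 + 24 = 924 (decimal)
Convert XXII (Roman numeral) → 10 + 10 + 1 + 1 = 22 (decimal)
Compute 924 ÷ 22 = 42
42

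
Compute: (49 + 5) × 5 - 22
Parentheses first: 49 + 5 = 54
Multiply: 54 × 5 = 270
Subtract: 270 - 22 = 248
248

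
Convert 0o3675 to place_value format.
Convert 0o3675 (octal) → 3×512 + 6×64 + 7×8 + 5 = 1981 (decimal)
Convert 1981 (decimal) → 1981 = 1×1000 + 9×100 + 8×10 + 1 → 1 thousand, 9 hundreds, 8 tens, 1 one (place-value notation)
1 thousand, 9 hundreds, 8 tens, 1 one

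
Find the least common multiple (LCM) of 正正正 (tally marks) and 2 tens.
Convert 正正正 (tally marks) → 5 + 5 + 5 = 15 (decimal)
Convert 2 tens (place-value notation) → 2×10 = 20 (decimal)
Compute lcm(15, 20) = 60
60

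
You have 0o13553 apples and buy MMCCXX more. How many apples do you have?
Convert 0o13553 (octal) → 1×4096 + 3×512 + 5×64 + 5×8 + 3 = 5995 (decimal)
Convert MMCCXX (Roman numeral) → 1000 + 1000 + 100 + 100 + 10 + 10 = 2220 (decimal)
Compute 5995 + 2220 = 8215
8215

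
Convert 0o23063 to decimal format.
Convert 0o23063 (octal) → 2×4096 + 3×512 + 6×8 + 3 = 9779 (decimal)
9779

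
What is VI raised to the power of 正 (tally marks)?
Convert VI (Roman numeral) → 5 + 1 = 6 (decimal)
Convert 正 (tally marks) → 5 (decimal)
Compute 6 ^ 5 = 7776
7776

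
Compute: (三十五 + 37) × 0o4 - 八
Convert 三十五 (Chinese numeral) → 3×10 + 5 = 35 (decimal)
Convert 0o4 (octal) → 4 (decimal)
Convert 八 (Chinese numeral) → 8 (decimal)
Expression in decimal: (35 + 37) × 4 - 8
Parentheses first: 35 + 37 = 72
Multiply: 72 × 4 = 288
Subtract: 288 - 8 = 280
280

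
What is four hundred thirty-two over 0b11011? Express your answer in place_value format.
Convert four hundred thirty-two (English words) → 4×100 + 32 = 432 (decimal)
Convert 0b11011 (binary) → 16 + 8 + 2 + 1 = 27 (decimal)
Compute 432 ÷ 27 = 16
Convert 16 (decimal) → 16 = 1×10 + 6 → 1 ten, 6 ones (place-value notation)
1 ten, 6 ones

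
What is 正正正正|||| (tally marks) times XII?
Convert 正正正正|||| (tally marks) → 5 + 5 + 5 + 5 + 4 = 24 (decimal)
Convert XII (Roman numeral) → 10 + 1 + 1 = 12 (decimal)
Compute 24 × 12 = 288
288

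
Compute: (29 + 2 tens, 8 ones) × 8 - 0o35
Convert 2 tens, 8 ones (place-value notation) → 2×10 + 8 = 28 (decimal)
Convert 0o35 (octal) → 3×8 + 5 = 29 (decimal)
Expression in decimal: (29 + 28) × 8 - 29
Parentheses first: 29 + 28 = 57
Multiply: 57 × 8 = 456
Subtract: 456 - 29 = 427
427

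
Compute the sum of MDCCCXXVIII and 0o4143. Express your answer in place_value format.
Convert MDCCCXXVIII (Roman numeral) → 1000 + 500 + 100 + 100 + 100 + 10 + 10 + 5 + 1 + 1 + 1 = 1828 (decimal)
Convert 0o4143 (octal) → 4×512 + 1×64 + 4×8 + 3 = 2147 (decimal)
Compute 1828 + 2147 = 3975
Convert 3975 (decimal) → 3975 = 3×1000 + 9×100 + 7×10 + 5 → 3 thousands, 9 hundreds, 7 tens, 5 ones (place-value notation)
3 thousands, 9 hundreds, 7 tens, 5 ones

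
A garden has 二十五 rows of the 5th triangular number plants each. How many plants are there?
Convert the 5th triangular number (triangular index) → 5×6/2 = 15 (decimal)
Convert 二十五 (Chinese numeral) → 2×10 + 5 = 25 (decimal)
Compute 15 × 25 = 375
375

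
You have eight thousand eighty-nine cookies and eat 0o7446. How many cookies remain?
Convert eight thousand eighty-nine (English words) → 8×1000 + 89 = 8089 (decimal)
Convert 0o7446 (octal) → 7×512 + 4×64 + 4×8 + 6 = 3878 (decimal)
Compute 8089 - 3878 = 4211
4211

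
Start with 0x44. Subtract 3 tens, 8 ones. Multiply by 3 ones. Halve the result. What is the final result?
Convert 0x44 (hexadecimal) → 4×16 + 4 = 68 (decimal)
Start: 68
Convert 3 tens, 8 ones (place-value notation) → 3×10 + 8 = 38 (decimal)
68 - 38 = 30
Convert 3 ones (place-value notation) → 3 (decimal)
30 × 3 = 90
90 ÷ 2 = 45
45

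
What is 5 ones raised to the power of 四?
Convert 5 ones (place-value notation) → 5 (decimal)
Convert 四 (Chinese numeral) → 4 (decimal)
Compute 5 ^ 4 = 625
625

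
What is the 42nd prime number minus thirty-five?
The 42nd prime number = 181
Convert thirty-five (English words) → 35 (decimal)
Compute 181 - 35 = 146
146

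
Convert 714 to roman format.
Convert 714 (decimal) → 714 = 500 + 100 + 100 + 10 + 4 → DCCXIV (Roman numeral)
DCCXIV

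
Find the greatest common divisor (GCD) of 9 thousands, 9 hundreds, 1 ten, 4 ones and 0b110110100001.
Convert 9 thousands, 9 hundreds, 1 ten, 4 ones (place-value notation) → 9×1000 + 9×100 + 1×10 + 4 = 9914 (decimal)
Convert 0b110110100001 (binary) → 2048 + 1024 + 256 + 128 + 32 + 1 = 3489 (decimal)
Compute gcd(9914, 3489) = 1
1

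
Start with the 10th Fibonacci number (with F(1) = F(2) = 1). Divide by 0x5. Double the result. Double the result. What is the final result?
Convert the 10th Fibonacci number (with F(1) = F(2) = 1) (Fibonacci index) → 1, 1, 2, 3, 5, 8, 13, 21, 34, 55 → 55 (decimal)
Start: 55
Convert 0x5 (hexadecimal) → 5 (decimal)
55 ÷ 5 = 11
11 × 2 = 22
22 × 2 = 44
44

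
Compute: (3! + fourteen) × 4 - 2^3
Convert 3! (factorial) → 6 (decimal)
Convert fourteen (English words) → 14 (decimal)
Convert 2^3 (power) → 8 (decimal)
Expression in decimal: (6 + 14) × 4 - 8
Parentheses first: 6 + 14 = 20
Multiply: 20 × 4 = 80
Subtract: 80 - 8 = 72
72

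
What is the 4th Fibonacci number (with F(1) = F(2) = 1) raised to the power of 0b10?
Convert the 4th Fibonacci number (with F(1) = F(2) = 1) (Fibonacci index) → 1, 1, 2, 3 → 3 (decimal)
Convert 0b10 (binary) → 2 (decimal)
Compute 3 ^ 2 = 9
9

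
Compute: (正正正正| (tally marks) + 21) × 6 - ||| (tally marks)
Convert 正正正正| (tally marks) → 5 + 5 + 5 + 5 + 1 = 21 (decimal)
Convert ||| (tally marks) → 3 (decimal)
Expression in decimal: (21 + 21) × 6 - 3
Parentheses first: 21 + 21 = 42
Multiply: 42 × 6 = 252
Subtract: 252 - 3 = 249
249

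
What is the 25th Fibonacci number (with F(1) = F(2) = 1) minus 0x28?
The 25th Fibonacci number (with F(1) = F(2) = 1) = 75025
Convert 0x28 (hexadecimal) → 2×16 + 8 = 40 (decimal)
Compute 75025 - 40 = 74985
74985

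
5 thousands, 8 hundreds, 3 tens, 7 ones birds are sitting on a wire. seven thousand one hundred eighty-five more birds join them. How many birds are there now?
Convert 5 thousands, 8 hundreds, 3 tens, 7 ones (place-value notation) → 5×1000 + 8×100 + 3×10 + 7 = 5837 (decimal)
Convert seven thousand one hundred eighty-five (English words) → 7×1000 + 1×100 + 85 = 7185 (decimal)
Compute 5837 + 7185 = 13022
13022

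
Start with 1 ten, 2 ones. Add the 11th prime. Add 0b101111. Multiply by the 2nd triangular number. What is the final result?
Convert 1 ten, 2 ones (place-value notation) → 1×10 + 2 = 12 (decimal)
Start: 12
Convert the 11th prime (prime index) → 31 (decimal)
12 + 31 = 43
Convert 0b101111 (binary) → 32 + 8 + 4 + 2 + 1 = 47 (decimal)
43 + 47 = 90
Convert the 2nd triangular number (triangular index) → 2×3/2 = 3 (decimal)
90 × 3 = 270
270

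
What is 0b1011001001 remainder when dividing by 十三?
Convert 0b1011001001 (binary) → 512 + 128 + 64 + 8 + 1 = 713 (decimal)
Convert 十三 (Chinese numeral) → 1×10 + 3 = 13 (decimal)
Compute 713 mod 13 = 11
11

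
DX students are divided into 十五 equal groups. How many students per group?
Convert DX (Roman numeral) → 500 + 10 = 510 (decimal)
Convert 十五 (Chinese numeral) → 1×10 + 5 = 15 (decimal)
Compute 510 ÷ 15 = 34
34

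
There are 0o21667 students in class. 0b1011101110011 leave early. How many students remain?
Convert 0o21667 (octal) → 2×4096 + 1×512 + 6×64 + 6×8 + 7 = 9143 (decimal)
Convert 0b1011101110011 (binary) → 4096 + 1024 + 512 + 256 + 64 + 32 + 16 + 2 + 1 = 6003 (decimal)
Compute 9143 - 6003 = 3140
3140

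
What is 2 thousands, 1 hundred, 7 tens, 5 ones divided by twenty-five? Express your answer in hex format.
Convert 2 thousands, 1 hundred, 7 tens, 5 ones (place-value notation) → 2×1000 + 1×100 + 7×10 + 5 = 2175 (decimal)
Convert twenty-five (English words) → 25 (decimal)
Compute 2175 ÷ 25 = 87
Convert 87 (decimal) → 87 = 5×16 + 7 → 0x57 (hexadecimal)
0x57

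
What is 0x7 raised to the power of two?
Convert 0x7 (hexadecimal) → 7 (decimal)
Convert two (English words) → 2 (decimal)
Compute 7 ^ 2 = 49
49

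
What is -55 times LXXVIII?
Convert LXXVIII (Roman numeral) → 50 + 10 + 10 + 5 + 1 + 1 + 1 = 78 (decimal)
Compute -55 × 78 = -4290
-4290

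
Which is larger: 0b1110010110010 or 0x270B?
Convert 0b1110010110010 (binary) → 4096 + 2048 + 1024 + 128 + 32 + 16 + 2 = 7346 (decimal)
Convert 0x270B (hexadecimal) → 2×4096 + 7×256 + 11 = 9995 (decimal)
Compare 7346 vs 9995: larger = 9995
9995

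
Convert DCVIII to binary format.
Convert DCVIII (Roman numeral) → 500 + 100 + 5 + 1 + 1 + 1 = 608 (decimal)
Convert 608 (decimal) → 608 = 512 + 64 + 32 → 0b1001100000 (binary)
0b1001100000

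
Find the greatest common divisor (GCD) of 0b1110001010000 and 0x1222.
Convert 0b1110001010000 (binary) → 4096 + 2048 + 1024 + 64 + 16 = 7248 (decimal)
Convert 0x1222 (hexadecimal) → 1×4096 + 2×256 + 2×16 + 2 = 4642 (decimal)
Compute gcd(7248, 4642) = 2
2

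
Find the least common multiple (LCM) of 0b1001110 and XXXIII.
Convert 0b1001110 (binary) → 64 + 8 + 4 + 2 = 78 (decimal)
Convert XXXIII (Roman numeral) → 10 + 10 + 10 + 1 + 1 + 1 = 33 (decimal)
Compute lcm(78, 33) = 858
858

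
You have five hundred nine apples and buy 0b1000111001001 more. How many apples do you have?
Convert five hundred nine (English words) → 5×100 + 9 = 509 (decimal)
Convert 0b1000111001001 (binary) → 4096 + 256 + 128 + 64 + 8 + 1 = 4553 (decimal)
Compute 509 + 4553 = 5062
5062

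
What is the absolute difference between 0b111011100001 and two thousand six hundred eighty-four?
Convert 0b111011100001 (binary) → 2048 + 1024 + 512 + 128 + 64 + 32 + 1 = 3809 (decimal)
Convert two thousand six hundred eighty-four (English words) → 2×1000 + 6×100 + 84 = 2684 (decimal)
Compute |3809 - 2684| = 1125
1125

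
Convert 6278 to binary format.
Convert 6278 (decimal) → 6278 = 4096 + 2048 + 128 + 4 + 2 → 0b1100010000110 (binary)
0b1100010000110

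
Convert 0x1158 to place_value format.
Convert 0x1158 (hexadecimal) → 1×4096 + 1×256 + 5×16 + 8 = 4440 (decimal)
Convert 4440 (decimal) → 4440 = 4×1000 + 4×100 + 4×10 → 4 thousands, 4 hundreds, 4 tens (place-value notation)
4 thousands, 4 hundreds, 4 tens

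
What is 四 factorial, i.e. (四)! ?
Convert 四 (Chinese numeral) → 4 (decimal)
Compute 4! = 24
24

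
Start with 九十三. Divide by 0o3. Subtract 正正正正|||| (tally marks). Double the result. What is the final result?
Convert 九十三 (Chinese numeral) → 9×10 + 3 = 93 (decimal)
Start: 93
Convert 0o3 (octal) → 3 (decimal)
93 ÷ 3 = 31
Convert 正正正正|||| (tally marks) → 5 + 5 + 5 + 5 + 4 = 24 (decimal)
31 - 24 = 7
7 × 2 = 14
14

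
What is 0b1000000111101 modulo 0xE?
Convert 0b1000000111101 (binary) → 4096 + 32 + 16 + 8 + 4 + 1 = 4157 (decimal)
Convert 0xE (hexadecimal) → 14 (decimal)
Compute 4157 mod 14 = 13
13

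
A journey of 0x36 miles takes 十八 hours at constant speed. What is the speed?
Convert 0x36 (hexadecimal) → 3×16 + 6 = 54 (decimal)
Convert 十八 (Chinese numeral) → 1×10 + 8 = 18 (decimal)
Compute 54 ÷ 18 = 3
3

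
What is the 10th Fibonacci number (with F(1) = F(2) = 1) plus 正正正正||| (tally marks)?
The 10th Fibonacci number (with F(1) = F(2) = 1): 1, 1, 2, 3, 5, 8, 13, 21, 34, 55 → 55
Convert 正正正正||| (tally marks) → 5 + 5 + 5 + 5 + 3 = 23 (decimal)
Compute 55 + 23 = 78
78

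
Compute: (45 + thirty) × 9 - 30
Convert thirty (English words) → 30 (decimal)
Expression in decimal: (45 + 30) × 9 - 30
Parentheses first: 45 + 30 = 75
Multiply: 75 × 9 = 675
Subtract: 675 - 30 = 645
645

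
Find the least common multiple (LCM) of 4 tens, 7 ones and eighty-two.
Convert 4 tens, 7 ones (place-value notation) → 4×10 + 7 = 47 (decimal)
Convert eighty-two (English words) → 82 (decimal)
Compute lcm(47, 82) = 3854
3854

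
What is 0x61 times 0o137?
Convert 0x61 (hexadecimal) → 6×16 + 1 = 97 (decimal)
Convert 0o137 (octal) → 1×64 + 3×8 + 7 = 95 (decimal)
Compute 97 × 95 = 9215
9215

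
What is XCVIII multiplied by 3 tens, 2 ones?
Convert XCVIII (Roman numeral) → 90 + 5 + 1 + 1 + 1 = 98 (decimal)
Convert 3 tens, 2 ones (place-value notation) → 3×10 + 2 = 32 (decimal)
Compute 98 × 32 = 3136
3136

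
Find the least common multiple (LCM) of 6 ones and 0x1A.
Convert 6 ones (place-value notation) → 6 (decimal)
Convert 0x1A (hexadecimal) → 1×16 + 10 = 26 (decimal)
Compute lcm(6, 26) = 78
78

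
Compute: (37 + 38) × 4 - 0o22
Convert 0o22 (octal) → 2×8 + 2 = 18 (decimal)
Expression in decimal: (37 + 38) × 4 - 18
Parentheses first: 37 + 38 = 75
Multiply: 75 × 4 = 300
Subtract: 300 - 18 = 282
282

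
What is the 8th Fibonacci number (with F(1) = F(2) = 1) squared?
The 8th Fibonacci number (with F(1) = F(2) = 1): 1, 1, 2, 3, 5, 8, 13, 21 → 21
Compute 21² = 21 × 21 = 441
441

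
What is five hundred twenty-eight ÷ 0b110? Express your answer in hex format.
Convert five hundred twenty-eight (English words) → 5×100 + 28 = 528 (decimal)
Convert 0b110 (binary) → 4 + 2 = 6 (decimal)
Compute 528 ÷ 6 = 88
Convert 88 (decimal) → 88 = 5×16 + 8 → 0x58 (hexadecimal)
0x58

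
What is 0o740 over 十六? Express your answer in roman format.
Convert 0o740 (octal) → 7×64 + 4×8 = 480 (decimal)
Convert 十六 (Chinese numeral) → 1×10 + 6 = 16 (decimal)
Compute 480 ÷ 16 = 30
Convert 30 (decimal) → 30 = 10 + 10 + 10 → XXX (Roman numeral)
XXX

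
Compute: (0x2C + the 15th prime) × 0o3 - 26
Convert 0x2C (hexadecimal) → 2×16 + 12 = 44 (decimal)
Convert the 15th prime (prime index) → 47 (decimal)
Convert 0o3 (octal) → 3 (decimal)
Expression in decimal: (44 + 47) × 3 - 26
Parentheses first: 44 + 47 = 91
Multiply: 91 × 3 = 273
Subtract: 273 - 26 = 247
247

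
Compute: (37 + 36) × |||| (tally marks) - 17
Convert |||| (tally marks) → 4 (decimal)
Expression in decimal: (37 + 36) × 4 - 17
Parentheses first: 37 + 36 = 73
Multiply: 73 × 4 = 292
Subtract: 292 - 17 = 275
275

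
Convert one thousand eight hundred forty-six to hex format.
Convert one thousand eight hundred forty-six (English words) → 1×1000 + 8×100 + 46 = 1846 (decimal)
Convert 1846 (decimal) → 1846 = 7×256 + 3×16 + 6 → 0x736 (hexadecimal)
0x736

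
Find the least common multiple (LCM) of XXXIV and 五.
Convert XXXIV (Roman numeral) → 10 + 10 + 10 + 4 = 34 (decimal)
Convert 五 (Chinese numeral) → 5 (decimal)
Compute lcm(34, 5) = 170
170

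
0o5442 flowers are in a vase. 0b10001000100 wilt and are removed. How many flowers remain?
Convert 0o5442 (octal) → 5×512 + 4×64 + 4×8 + 2 = 2850 (decimal)
Convert 0b10001000100 (binary) → 1024 + 64 + 4 = 1092 (decimal)
Compute 2850 - 1092 = 1758
1758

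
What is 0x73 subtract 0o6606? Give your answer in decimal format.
Convert 0x73 (hexadecimal) → 7×16 + 3 = 115 (decimal)
Convert 0o6606 (octal) → 6×512 + 6×64 + 6 = 3462 (decimal)
Compute 115 - 3462 = -3347
-3347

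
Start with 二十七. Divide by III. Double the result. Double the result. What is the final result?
Convert 二十七 (Chinese numeral) → 2×10 + 7 = 27 (decimal)
Start: 27
Convert III (Roman numeral) → 1 + 1 + 1 = 3 (decimal)
27 ÷ 3 = 9
9 × 2 = 18
18 × 2 = 36
36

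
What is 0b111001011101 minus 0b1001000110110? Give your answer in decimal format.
Convert 0b111001011101 (binary) → 2048 + 1024 + 512 + 64 + 16 + 8 + 4 + 1 = 3677 (decimal)
Convert 0b1001000110110 (binary) → 4096 + 512 + 32 + 16 + 4 + 2 = 4662 (decimal)
Compute 3677 - 4662 = -985
-985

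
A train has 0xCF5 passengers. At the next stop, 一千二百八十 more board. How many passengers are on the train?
Convert 0xCF5 (hexadecimal) → 12×256 + 15×16 + 5 = 3317 (decimal)
Convert 一千二百八十 (Chinese numeral) → 1×1000 + 2×100 + 8×10 = 1280 (decimal)
Compute 3317 + 1280 = 4597
4597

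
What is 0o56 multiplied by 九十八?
Convert 0o56 (octal) → 5×8 + 6 = 46 (decimal)
Convert 九十八 (Chinese numeral) → 9×10 + 8 = 98 (decimal)
Compute 46 × 98 = 4508
4508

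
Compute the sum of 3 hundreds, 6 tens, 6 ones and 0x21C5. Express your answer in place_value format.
Convert 3 hundreds, 6 tens, 6 ones (place-value notation) → 3×100 + 6×10 + 6 = 366 (decimal)
Convert 0x21C5 (hexadecimal) → 2×4096 + 1×256 + 12×16 + 5 = 8645 (decimal)
Compute 366 + 8645 = 9011
Convert 9011 (decimal) → 9011 = 9×1000 + 1×10 + 1 → 9 thousands, 1 ten, 1 one (place-value notation)
9 thousands, 1 ten, 1 one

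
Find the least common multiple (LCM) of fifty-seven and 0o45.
Convert fifty-seven (English words) → 57 (decimal)
Convert 0o45 (octal) → 4×8 + 5 = 37 (decimal)
Compute lcm(57, 37) = 2109
2109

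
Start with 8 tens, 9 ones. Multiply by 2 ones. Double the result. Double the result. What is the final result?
Convert 8 tens, 9 ones (place-value notation) → 8×10 + 9 = 89 (decimal)
Start: 89
Convert 2 ones (place-value notation) → 2 (decimal)
89 × 2 = 178
178 × 2 = 356
356 × 2 = 712
712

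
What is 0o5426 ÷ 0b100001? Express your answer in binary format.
Convert 0o5426 (octal) → 5×512 + 4×64 + 2×8 + 6 = 2838 (decimal)
Convert 0b100001 (binary) → 32 + 1 = 33 (decimal)
Compute 2838 ÷ 33 = 86
Convert 86 (decimal) → 86 = 64 + 16 + 4 + 2 → 0b1010110 (binary)
0b1010110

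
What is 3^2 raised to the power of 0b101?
Convert 3^2 (power) → 9 (decimal)
Convert 0b101 (binary) → 4 + 1 = 5 (decimal)
Compute 9 ^ 5 = 59049
59049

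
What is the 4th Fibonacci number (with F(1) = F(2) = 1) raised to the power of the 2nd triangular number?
Convert the 4th Fibonacci number (with F(1) = F(2) = 1) (Fibonacci index) → 1, 1, 2, 3 → 3 (decimal)
Convert the 2nd triangular number (triangular index) → 2×3/2 = 3 (decimal)
Compute 3 ^ 3 = 27
27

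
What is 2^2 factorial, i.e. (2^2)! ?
Convert 2^2 (power) → 4 (decimal)
Compute 4! = 24
24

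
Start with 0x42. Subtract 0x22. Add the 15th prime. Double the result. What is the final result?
Convert 0x42 (hexadecimal) → 4×16 + 2 = 66 (decimal)
Start: 66
Convert 0x22 (hexadecimal) → 2×16 + 2 = 34 (decimal)
66 - 34 = 32
Convert the 15th prime (prime index) → 47 (decimal)
32 + 47 = 79
79 × 2 = 158
158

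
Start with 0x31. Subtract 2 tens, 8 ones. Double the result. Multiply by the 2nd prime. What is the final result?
Convert 0x31 (hexadecimal) → 3×16 + 1 = 49 (decimal)
Start: 49
Convert 2 tens, 8 ones (place-value notation) → 2×10 + 8 = 28 (decimal)
49 - 28 = 21
21 × 2 = 42
Convert the 2nd prime (prime index) → 3 (decimal)
42 × 3 = 126
126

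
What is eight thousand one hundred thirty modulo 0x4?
Convert eight thousand one hundred thirty (English words) → 8×1000 + 1×100 + 30 = 8130 (decimal)
Convert 0x4 (hexadecimal) → 4 (decimal)
Compute 8130 mod 4 = 2
2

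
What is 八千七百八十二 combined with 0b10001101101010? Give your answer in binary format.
Convert 八千七百八十二 (Chinese numeral) → 8×1000 + 7×100 + 8×10 + 2 = 8782 (decimal)
Convert 0b10001101101010 (binary) → 8192 + 512 + 256 + 64 + 32 + 8 + 2 = 9066 (decimal)
Compute 8782 + 9066 = 17848
Convert 17848 (decimal) → 17848 = 16384 + 1024 + 256 + 128 + 32 + 16 + 8 → 0b100010110111000 (binary)
0b100010110111000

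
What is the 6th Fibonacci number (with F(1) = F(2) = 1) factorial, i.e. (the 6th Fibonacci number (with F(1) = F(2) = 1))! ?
Convert the 6th Fibonacci number (with F(1) = F(2) = 1) (Fibonacci index) → 1, 1, 2, 3, 5, 8 → 8 (decimal)
Compute 8! = 40320
40320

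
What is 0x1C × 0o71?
Convert 0x1C (hexadecimal) → 1×16 + 12 = 28 (decimal)
Convert 0o71 (octal) → 7×8 + 1 = 57 (decimal)
Compute 28 × 57 = 1596
1596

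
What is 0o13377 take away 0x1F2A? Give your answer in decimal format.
Convert 0o13377 (octal) → 1×4096 + 3×512 + 3×64 + 7×8 + 7 = 5887 (decimal)
Convert 0x1F2A (hexadecimal) → 1×4096 + 15×256 + 2×16 + 10 = 7978 (decimal)
Compute 5887 - 7978 = -2091
-2091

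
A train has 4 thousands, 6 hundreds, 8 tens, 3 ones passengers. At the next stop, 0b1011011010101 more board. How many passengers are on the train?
Convert 4 thousands, 6 hundreds, 8 tens, 3 ones (place-value notation) → 4×1000 + 6×100 + 8×10 + 3 = 4683 (decimal)
Convert 0b1011011010101 (binary) → 4096 + 1024 + 512 + 128 + 64 + 16 + 4 + 1 = 5845 (decimal)
Compute 4683 + 5845 = 10528
10528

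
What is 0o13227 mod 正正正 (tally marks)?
Convert 0o13227 (octal) → 1×4096 + 3×512 + 2×64 + 2×8 + 7 = 5783 (decimal)
Convert 正正正 (tally marks) → 5 + 5 + 5 = 15 (decimal)
Compute 5783 mod 15 = 8
8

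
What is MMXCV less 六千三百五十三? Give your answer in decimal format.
Convert MMXCV (Roman numeral) → 1000 + 1000 + 90 + 5 = 2095 (decimal)
Convert 六千三百五十三 (Chinese numeral) → 6×1000 + 3×100 + 5×10 + 3 = 6353 (decimal)
Compute 2095 - 6353 = -4258
-4258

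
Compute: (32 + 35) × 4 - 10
Parentheses first: 32 + 35 = 67
Multiply: 67 × 4 = 268
Subtract: 268 - 10 = 258
258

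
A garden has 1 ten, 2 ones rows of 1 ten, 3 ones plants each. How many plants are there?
Convert 1 ten, 3 ones (place-value notation) → 1×10 + 3 = 13 (decimal)
Convert 1 ten, 2 ones (place-value notation) → 1×10 + 2 = 12 (decimal)
Compute 13 × 12 = 156
156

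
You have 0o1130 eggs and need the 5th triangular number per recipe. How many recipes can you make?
Convert 0o1130 (octal) → 1×512 + 1×64 + 3×8 = 600 (decimal)
Convert the 5th triangular number (triangular index) → 5×6/2 = 15 (decimal)
Compute 600 ÷ 15 = 40
40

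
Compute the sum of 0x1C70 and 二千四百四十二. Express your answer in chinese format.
Convert 0x1C70 (hexadecimal) → 1×4096 + 12×256 + 7×16 = 7280 (decimal)
Convert 二千四百四十二 (Chinese numeral) → 2×1000 + 4×100 + 4×10 + 2 = 2442 (decimal)
Compute 7280 + 2442 = 9722
Convert 9722 (decimal) → 9722 = 9×1000 + 7×100 + 2×10 + 2 → 九千七百二十二 (Chinese numeral)
九千七百二十二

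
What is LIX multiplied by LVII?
Convert LIX (Roman numeral) → 50 + 9 = 59 (decimal)
Convert LVII (Roman numeral) → 50 + 5 + 1 + 1 = 57 (decimal)
Compute 59 × 57 = 3363
3363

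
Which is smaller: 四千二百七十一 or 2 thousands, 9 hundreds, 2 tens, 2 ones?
Convert 四千二百七十一 (Chinese numeral) → 4×1000 + 2×100 + 7×10 + 1 = 4271 (decimal)
Convert 2 thousands, 9 hundreds, 2 tens, 2 ones (place-value notation) → 2×1000 + 9×100 + 2×10 + 2 = 2922 (decimal)
Compare 4271 vs 2922: smaller = 2922
2922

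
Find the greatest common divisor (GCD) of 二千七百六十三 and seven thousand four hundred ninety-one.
Convert 二千七百六十三 (Chinese numeral) → 2×1000 + 7×100 + 6×10 + 3 = 2763 (decimal)
Convert seven thousand four hundred ninety-one (English words) → 7×1000 + 4×100 + 91 = 7491 (decimal)
Compute gcd(2763, 7491) = 3
3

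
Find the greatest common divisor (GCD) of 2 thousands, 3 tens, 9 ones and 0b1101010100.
Convert 2 thousands, 3 tens, 9 ones (place-value notation) → 2×1000 + 3×10 + 9 = 2039 (decimal)
Convert 0b1101010100 (binary) → 512 + 256 + 64 + 16 + 4 = 852 (decimal)
Compute gcd(2039, 852) = 1
1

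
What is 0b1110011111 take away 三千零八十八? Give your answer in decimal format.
Convert 0b1110011111 (binary) → 512 + 256 + 128 + 16 + 8 + 4 + 2 + 1 = 927 (decimal)
Convert 三千零八十八 (Chinese numeral) → 3×1000 + 8×10 + 8 = 3088 (decimal)
Compute 927 - 3088 = -2161
-2161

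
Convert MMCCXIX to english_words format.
Convert MMCCXIX (Roman numeral) → 1000 + 1000 + 100 + 100 + 10 + 9 = 2219 (decimal)
Convert 2219 (decimal) → 2219 = 2×1000 + 2×100 + 19 → two thousand two hundred nineteen (English words)
two thousand two hundred nineteen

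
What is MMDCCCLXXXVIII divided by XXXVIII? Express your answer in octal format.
Convert MMDCCCLXXXVIII (Roman numeral) → 1000 + 1000 + 500 + 100 + 100 + 100 + 50 + 10 + 10 + 10 + 5 + 1 + 1 + 1 = 2888 (decimal)
Convert XXXVIII (Roman numeral) → 10 + 10 + 10 + 5 + 1 + 1 + 1 = 38 (decimal)
Compute 2888 ÷ 38 = 76
Convert 76 (decimal) → 76 = 1×64 + 1×8 + 4 → 0o114 (octal)
0o114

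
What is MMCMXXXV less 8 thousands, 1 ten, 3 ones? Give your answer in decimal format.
Convert MMCMXXXV (Roman numeral) → 1000 + 1000 + 900 + 10 + 10 + 10 + 5 = 2935 (decimal)
Convert 8 thousands, 1 ten, 3 ones (place-value notation) → 8×1000 + 1×10 + 3 = 8013 (decimal)
Compute 2935 - 8013 = -5078
-5078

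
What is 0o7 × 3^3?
Convert 0o7 (octal) → 7 (decimal)
Convert 3^3 (power) → 27 (decimal)
Compute 7 × 27 = 189
189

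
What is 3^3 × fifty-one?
Convert 3^3 (power) → 27 (decimal)
Convert fifty-one (English words) → 51 (decimal)
Compute 27 × 51 = 1377
1377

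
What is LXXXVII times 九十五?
Convert LXXXVII (Roman numeral) → 50 + 10 + 10 + 10 + 5 + 1 + 1 = 87 (decimal)
Convert 九十五 (Chinese numeral) → 9×10 + 5 = 95 (decimal)
Compute 87 × 95 = 8265
8265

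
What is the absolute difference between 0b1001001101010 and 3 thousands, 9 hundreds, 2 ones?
Convert 0b1001001101010 (binary) → 4096 + 512 + 64 + 32 + 8 + 2 = 4714 (decimal)
Convert 3 thousands, 9 hundreds, 2 ones (place-value notation) → 3×1000 + 9×100 + 2 = 3902 (decimal)
Compute |4714 - 3902| = 812
812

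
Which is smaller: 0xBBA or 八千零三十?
Convert 0xBBA (hexadecimal) → 11×256 + 11×16 + 10 = 3002 (decimal)
Convert 八千零三十 (Chinese numeral) → 8×1000 + 3×10 = 8030 (decimal)
Compare 3002 vs 8030: smaller = 3002
3002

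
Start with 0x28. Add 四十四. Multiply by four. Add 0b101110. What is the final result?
Convert 0x28 (hexadecimal) → 2×16 + 8 = 40 (decimal)
Start: 40
Convert 四十四 (Chinese numeral) → 4×10 + 4 = 44 (decimal)
40 + 44 = 84
Convert four (English words) → 4 (decimal)
84 × 4 = 336
Convert 0b101110 (binary) → 32 + 8 + 4 + 2 = 46 (decimal)
336 + 46 = 382
382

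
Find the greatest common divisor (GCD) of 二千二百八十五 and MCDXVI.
Convert 二千二百八十五 (Chinese numeral) → 2×1000 + 2×100 + 8×10 + 5 = 2285 (decimal)
Convert MCDXVI (Roman numeral) → 1000 + 400 + 10 + 5 + 1 = 1416 (decimal)
Compute gcd(2285, 1416) = 1
1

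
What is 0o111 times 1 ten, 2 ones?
Convert 0o111 (octal) → 1×64 + 1×8 + 1 = 73 (decimal)
Convert 1 ten, 2 ones (place-value notation) → 1×10 + 2 = 12 (decimal)
Compute 73 × 12 = 876
876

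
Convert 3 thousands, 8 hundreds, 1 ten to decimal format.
Convert 3 thousands, 8 hundreds, 1 ten (place-value notation) → 3×1000 + 8×100 + 1×10 = 3810 (decimal)
3810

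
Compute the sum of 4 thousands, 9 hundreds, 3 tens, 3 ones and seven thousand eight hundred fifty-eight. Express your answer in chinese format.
Convert 4 thousands, 9 hundreds, 3 tens, 3 ones (place-value notation) → 4×1000 + 9×100 + 3×10 + 3 = 4933 (decimal)
Convert seven thousand eight hundred fifty-eight (English words) → 7×1000 + 8×100 + 58 = 7858 (decimal)
Compute 4933 + 7858 = 12791
Convert 12791 (decimal) → 12791 = 1×10000 + 2×1000 + 7×100 + 9×10 + 1 → 一万二千七百九十一 (Chinese numeral)
一万二千七百九十一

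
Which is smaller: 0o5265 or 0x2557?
Convert 0o5265 (octal) → 5×512 + 2×64 + 6×8 + 5 = 2741 (decimal)
Convert 0x2557 (hexadecimal) → 2×4096 + 5×256 + 5×16 + 7 = 9559 (decimal)
Compare 2741 vs 9559: smaller = 2741
2741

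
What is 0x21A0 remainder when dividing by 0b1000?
Convert 0x21A0 (hexadecimal) → 2×4096 + 1×256 + 10×16 = 8608 (decimal)
Convert 0b1000 (binary) → 8 (decimal)
Compute 8608 mod 8 = 0
0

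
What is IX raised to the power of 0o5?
Convert IX (Roman numeral) → 9 (decimal)
Convert 0o5 (octal) → 5 (decimal)
Compute 9 ^ 5 = 59049
59049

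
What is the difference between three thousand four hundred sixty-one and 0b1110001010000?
Convert three thousand four hundred sixty-one (English words) → 3×1000 + 4×100 + 61 = 3461 (decimal)
Convert 0b1110001010000 (binary) → 4096 + 2048 + 1024 + 64 + 16 = 7248 (decimal)
Difference: |3461 - 7248| = 3787
3787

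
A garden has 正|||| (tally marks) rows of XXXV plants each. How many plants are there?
Convert XXXV (Roman numeral) → 10 + 10 + 10 + 5 = 35 (decimal)
Convert 正|||| (tally marks) → 5 + 4 = 9 (decimal)
Compute 35 × 9 = 315
315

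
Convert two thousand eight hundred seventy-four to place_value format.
Convert two thousand eight hundred seventy-four (English words) → 2×1000 + 8×100 + 74 = 2874 (decimal)
Convert 2874 (decimal) → 2874 = 2×1000 + 8×100 + 7×10 + 4 → 2 thousands, 8 hundreds, 7 tens, 4 ones (place-value notation)
2 thousands, 8 hundreds, 7 tens, 4 ones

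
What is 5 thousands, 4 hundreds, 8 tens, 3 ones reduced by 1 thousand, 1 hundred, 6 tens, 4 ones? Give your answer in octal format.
Convert 5 thousands, 4 hundreds, 8 tens, 3 ones (place-value notation) → 5×1000 + 4×100 + 8×10 + 3 = 5483 (decimal)
Convert 1 thousand, 1 hundred, 6 tens, 4 ones (place-value notation) → 1×1000 + 1×100 + 6×10 + 4 = 1164 (decimal)
Compute 5483 - 1164 = 4319
Convert 4319 (decimal) → 4319 = 1×4096 + 3×64 + 3×8 + 7 → 0o10337 (octal)
0o10337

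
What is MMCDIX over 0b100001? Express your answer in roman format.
Convert MMCDIX (Roman numeral) → 1000 + 1000 + 400 + 9 = 2409 (decimal)
Convert 0b100001 (binary) → 32 + 1 = 33 (decimal)
Compute 2409 ÷ 33 = 73
Convert 73 (decimal) → 73 = 50 + 10 + 10 + 1 + 1 + 1 → LXXIII (Roman numeral)
LXXIII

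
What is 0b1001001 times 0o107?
Convert 0b1001001 (binary) → 64 + 8 + 1 = 73 (decimal)
Convert 0o107 (octal) → 1×64 + 7 = 71 (decimal)
Compute 73 × 71 = 5183
5183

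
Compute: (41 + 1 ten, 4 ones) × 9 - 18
Convert 1 ten, 4 ones (place-value notation) → 1×10 + 4 = 14 (decimal)
Expression in decimal: (41 + 14) × 9 - 18
Parentheses first: 41 + 14 = 55
Multiply: 55 × 9 = 495
Subtract: 495 - 18 = 477
477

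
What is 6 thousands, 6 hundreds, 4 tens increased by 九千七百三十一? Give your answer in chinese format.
Convert 6 thousands, 6 hundreds, 4 tens (place-value notation) → 6×1000 + 6×100 + 4×10 = 6640 (decimal)
Convert 九千七百三十一 (Chinese numeral) → 9×1000 + 7×100 + 3×10 + 1 = 9731 (decimal)
Compute 6640 + 9731 = 16371
Convert 16371 (decimal) → 16371 = 1×10000 + 6×1000 + 3×100 + 7×10 + 1 → 一万六千三百七十一 (Chinese numeral)
一万六千三百七十一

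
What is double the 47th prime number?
The 47th prime number = 211
Compute 211 × 2 = 422
422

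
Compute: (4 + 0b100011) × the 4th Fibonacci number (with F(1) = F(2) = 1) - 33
Convert 0b100011 (binary) → 32 + 2 + 1 = 35 (decimal)
Convert the 4th Fibonacci number (with F(1) = F(2) = 1) (Fibonacci index) → 1, 1, 2, 3 → 3 (decimal)
Expression in decimal: (4 + 35) × 3 - 33
Parentheses first: 4 + 35 = 39
Multiply: 39 × 3 = 117
Subtract: 117 - 33 = 84
84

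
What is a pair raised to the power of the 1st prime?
Convert a pair (colloquial) → 2 (decimal)
Convert the 1st prime (prime index) → 2 (decimal)
Compute 2 ^ 2 = 4
4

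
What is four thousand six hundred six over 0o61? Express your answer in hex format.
Convert four thousand six hundred six (English words) → 4×1000 + 6×100 + 6 = 4606 (decimal)
Convert 0o61 (octal) → 6×8 + 1 = 49 (decimal)
Compute 4606 ÷ 49 = 94
Convert 94 (decimal) → 94 = 5×16 + 14 → 0x5E (hexadecimal)
0x5E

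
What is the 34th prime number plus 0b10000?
The 34th prime number = 139
Convert 0b10000 (binary) → 16 (decimal)
Compute 139 + 16 = 155
155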